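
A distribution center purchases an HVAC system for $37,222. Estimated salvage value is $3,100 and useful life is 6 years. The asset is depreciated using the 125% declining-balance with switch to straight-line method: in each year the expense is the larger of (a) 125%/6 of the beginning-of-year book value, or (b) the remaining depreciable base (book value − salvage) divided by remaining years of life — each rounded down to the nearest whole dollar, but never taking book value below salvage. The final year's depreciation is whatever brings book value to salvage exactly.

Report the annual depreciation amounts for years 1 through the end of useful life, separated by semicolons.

Depreciable base = $37,222 − $3,100 = $34,122.
Year 1: DB = ⌊$37,222 × 125%/6⌋ = $7,754; SL = ⌊$34,122/6⌋ = $5,687 → take DB $7,754. Book value $29,468.
Year 2: DB = ⌊$29,468 × 125%/6⌋ = $6,139; SL = ⌊$26,368/5⌋ = $5,273 → take DB $6,139. Book value $23,329.
Year 3: DB = ⌊$23,329 × 125%/6⌋ = $4,860; SL = ⌊$20,229/4⌋ = $5,057 → take SL $5,057. Book value $18,272.
Year 4: DB = ⌊$18,272 × 125%/6⌋ = $3,806; SL = ⌊$15,172/3⌋ = $5,057 → take SL $5,057. Book value $13,215.
Year 5: DB = ⌊$13,215 × 125%/6⌋ = $2,753; SL = ⌊$10,115/2⌋ = $5,057 → take SL $5,057. Book value $8,158.
Year 6 (final): $8,158 − $3,100 = $5,058. Book value $3,100.

$7,754; $6,139; $5,057; $5,057; $5,057; $5,058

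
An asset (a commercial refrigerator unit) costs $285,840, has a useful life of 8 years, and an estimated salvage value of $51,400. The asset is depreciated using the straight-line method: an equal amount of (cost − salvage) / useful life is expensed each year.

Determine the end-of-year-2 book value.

Depreciable base = $285,840 − $51,400 = $234,440.
Annual expense = $234,440 / 8 = $29,305.
End of year 1: book value $256,535.
End of year 2: book value $227,230.

$227,230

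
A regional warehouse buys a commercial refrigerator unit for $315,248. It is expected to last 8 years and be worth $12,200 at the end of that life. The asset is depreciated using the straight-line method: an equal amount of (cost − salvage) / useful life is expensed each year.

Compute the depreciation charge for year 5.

$37,881

Depreciable base = $315,248 − $12,200 = $303,048.
Annual expense = $303,048 / 8 = $37,881.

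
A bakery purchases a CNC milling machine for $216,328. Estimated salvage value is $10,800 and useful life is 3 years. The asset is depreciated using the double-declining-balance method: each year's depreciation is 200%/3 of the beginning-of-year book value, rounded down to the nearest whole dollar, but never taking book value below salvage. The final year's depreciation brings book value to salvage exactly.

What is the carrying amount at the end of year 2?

Depreciable base = $216,328 − $10,800 = $205,528.
Year 1: ⌊$216,328 × 200%/3⌋ = $144,218. Book value $72,110.
Year 2: ⌊$72,110 × 200%/3⌋ = $48,073. Book value $24,037.

$24,037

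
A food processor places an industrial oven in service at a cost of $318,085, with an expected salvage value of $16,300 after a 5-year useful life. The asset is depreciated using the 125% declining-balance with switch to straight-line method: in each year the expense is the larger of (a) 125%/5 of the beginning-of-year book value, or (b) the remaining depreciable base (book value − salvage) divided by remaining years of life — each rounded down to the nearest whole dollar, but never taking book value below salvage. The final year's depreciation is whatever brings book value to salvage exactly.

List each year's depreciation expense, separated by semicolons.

Depreciable base = $318,085 − $16,300 = $301,785.
Year 1: DB = ⌊$318,085 × 125%/5⌋ = $79,521; SL = ⌊$301,785/5⌋ = $60,357 → take DB $79,521. Book value $238,564.
Year 2: DB = ⌊$238,564 × 125%/5⌋ = $59,641; SL = ⌊$222,264/4⌋ = $55,566 → take DB $59,641. Book value $178,923.
Year 3: DB = ⌊$178,923 × 125%/5⌋ = $44,730; SL = ⌊$162,623/3⌋ = $54,207 → take SL $54,207. Book value $124,716.
Year 4: DB = ⌊$124,716 × 125%/5⌋ = $31,179; SL = ⌊$108,416/2⌋ = $54,208 → take SL $54,208. Book value $70,508.
Year 5 (final): $70,508 − $16,300 = $54,208. Book value $16,300.

$79,521; $59,641; $54,207; $54,208; $54,208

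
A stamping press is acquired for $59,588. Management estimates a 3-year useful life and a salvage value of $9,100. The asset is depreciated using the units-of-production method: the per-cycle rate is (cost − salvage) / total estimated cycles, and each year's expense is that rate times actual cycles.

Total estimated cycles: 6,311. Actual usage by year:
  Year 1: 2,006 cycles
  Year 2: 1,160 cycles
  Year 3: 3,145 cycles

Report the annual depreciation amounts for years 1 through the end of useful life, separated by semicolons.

$16,048; $9,280; $25,160

Depreciable base = $59,588 − $9,100 = $50,488.
Rate = $50,488 / 6,311 cycles = $8 per cycle.
Year 1: 2,006 × $8 = $16,048. Book value $43,540.
Year 2: 1,160 × $8 = $9,280. Book value $34,260.
Year 3: 3,145 × $8 = $25,160. Book value $9,100.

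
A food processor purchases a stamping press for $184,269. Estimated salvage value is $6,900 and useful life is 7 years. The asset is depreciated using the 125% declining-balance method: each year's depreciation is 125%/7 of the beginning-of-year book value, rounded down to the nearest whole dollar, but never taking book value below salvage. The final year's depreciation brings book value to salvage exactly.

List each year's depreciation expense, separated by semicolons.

Depreciable base = $184,269 − $6,900 = $177,369.
Year 1: ⌊$184,269 × 125%/7⌋ = $32,905. Book value $151,364.
Year 2: ⌊$151,364 × 125%/7⌋ = $27,029. Book value $124,335.
Year 3: ⌊$124,335 × 125%/7⌋ = $22,202. Book value $102,133.
Year 4: ⌊$102,133 × 125%/7⌋ = $18,238. Book value $83,895.
Year 5: ⌊$83,895 × 125%/7⌋ = $14,981. Book value $68,914.
Year 6: ⌊$68,914 × 125%/7⌋ = $12,306. Book value $56,608.
Year 7 (final): $56,608 − $6,900 = $49,708. Book value $6,900.

$32,905; $27,029; $22,202; $18,238; $14,981; $12,306; $49,708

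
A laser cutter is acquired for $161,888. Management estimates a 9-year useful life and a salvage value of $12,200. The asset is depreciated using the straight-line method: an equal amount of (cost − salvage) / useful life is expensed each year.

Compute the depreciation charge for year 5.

Depreciable base = $161,888 − $12,200 = $149,688.
Annual expense = $149,688 / 9 = $16,632.

$16,632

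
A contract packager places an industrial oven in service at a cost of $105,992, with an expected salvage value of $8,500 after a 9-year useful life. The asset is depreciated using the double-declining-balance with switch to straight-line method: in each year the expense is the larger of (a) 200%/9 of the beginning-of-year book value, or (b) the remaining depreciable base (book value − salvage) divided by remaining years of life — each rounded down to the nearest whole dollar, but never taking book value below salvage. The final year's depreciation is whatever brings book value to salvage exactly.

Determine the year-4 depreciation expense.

Depreciable base = $105,992 − $8,500 = $97,492.
Year 1: DB = ⌊$105,992 × 200%/9⌋ = $23,553; SL = ⌊$97,492/9⌋ = $10,832 → take DB $23,553. Book value $82,439.
Year 2: DB = ⌊$82,439 × 200%/9⌋ = $18,319; SL = ⌊$73,939/8⌋ = $9,242 → take DB $18,319. Book value $64,120.
Year 3: DB = ⌊$64,120 × 200%/9⌋ = $14,248; SL = ⌊$55,620/7⌋ = $7,945 → take DB $14,248. Book value $49,872.
Year 4: DB = ⌊$49,872 × 200%/9⌋ = $11,082; SL = ⌊$41,372/6⌋ = $6,895 → take DB $11,082. Book value $38,790.

$11,082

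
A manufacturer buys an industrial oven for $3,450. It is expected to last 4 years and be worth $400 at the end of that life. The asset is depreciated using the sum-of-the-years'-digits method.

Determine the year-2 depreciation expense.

Depreciable base = $3,450 − $400 = $3,050.
Sum of the years' digits = 4+3+2+1 = 10.
Year 1: $3,050 × 4/10 = $1,220. Book value $2,230.
Year 2: $3,050 × 3/10 = $915. Book value $1,315.

$915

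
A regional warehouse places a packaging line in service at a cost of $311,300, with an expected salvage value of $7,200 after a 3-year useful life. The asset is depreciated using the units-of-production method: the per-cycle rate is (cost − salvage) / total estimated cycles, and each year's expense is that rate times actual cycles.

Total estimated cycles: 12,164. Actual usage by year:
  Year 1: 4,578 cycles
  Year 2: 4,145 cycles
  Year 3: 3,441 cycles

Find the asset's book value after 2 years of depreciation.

$93,225

Depreciable base = $311,300 − $7,200 = $304,100.
Rate = $304,100 / 12,164 cycles = $25 per cycle.
Year 1: 4,578 × $25 = $114,450. Book value $196,850.
Year 2: 4,145 × $25 = $103,625. Book value $93,225.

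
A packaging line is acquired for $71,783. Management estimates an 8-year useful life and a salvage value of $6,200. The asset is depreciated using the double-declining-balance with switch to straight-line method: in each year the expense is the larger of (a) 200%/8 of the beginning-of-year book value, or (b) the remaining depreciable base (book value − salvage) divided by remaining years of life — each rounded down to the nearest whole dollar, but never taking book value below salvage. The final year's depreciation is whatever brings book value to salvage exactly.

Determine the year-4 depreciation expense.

Depreciable base = $71,783 − $6,200 = $65,583.
Year 1: DB = ⌊$71,783 × 200%/8⌋ = $17,945; SL = ⌊$65,583/8⌋ = $8,197 → take DB $17,945. Book value $53,838.
Year 2: DB = ⌊$53,838 × 200%/8⌋ = $13,459; SL = ⌊$47,638/7⌋ = $6,805 → take DB $13,459. Book value $40,379.
Year 3: DB = ⌊$40,379 × 200%/8⌋ = $10,094; SL = ⌊$34,179/6⌋ = $5,696 → take DB $10,094. Book value $30,285.
Year 4: DB = ⌊$30,285 × 200%/8⌋ = $7,571; SL = ⌊$24,085/5⌋ = $4,817 → take DB $7,571. Book value $22,714.

$7,571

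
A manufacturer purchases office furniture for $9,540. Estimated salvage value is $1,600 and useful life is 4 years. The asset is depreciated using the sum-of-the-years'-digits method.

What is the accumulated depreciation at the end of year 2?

$5,558

Depreciable base = $9,540 − $1,600 = $7,940.
Sum of the years' digits = 4+3+2+1 = 10.
Year 1: $7,940 × 4/10 = $3,176. Book value $6,364.
Year 2: $7,940 × 3/10 = $2,382. Book value $3,982.
Accumulated through year 2 = $9,540 − $3,982 = $5,558.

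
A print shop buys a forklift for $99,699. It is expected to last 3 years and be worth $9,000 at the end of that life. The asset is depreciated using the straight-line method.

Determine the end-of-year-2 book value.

$39,233

Depreciable base = $99,699 − $9,000 = $90,699.
Annual expense = $90,699 / 3 = $30,233.
End of year 1: book value $69,466.
End of year 2: book value $39,233.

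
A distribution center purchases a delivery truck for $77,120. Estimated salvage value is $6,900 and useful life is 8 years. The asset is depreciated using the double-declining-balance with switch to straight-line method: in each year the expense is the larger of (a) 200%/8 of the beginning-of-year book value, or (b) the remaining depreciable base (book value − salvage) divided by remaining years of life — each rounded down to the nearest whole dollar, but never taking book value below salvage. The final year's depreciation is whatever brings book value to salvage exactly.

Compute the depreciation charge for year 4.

Depreciable base = $77,120 − $6,900 = $70,220.
Year 1: DB = ⌊$77,120 × 200%/8⌋ = $19,280; SL = ⌊$70,220/8⌋ = $8,777 → take DB $19,280. Book value $57,840.
Year 2: DB = ⌊$57,840 × 200%/8⌋ = $14,460; SL = ⌊$50,940/7⌋ = $7,277 → take DB $14,460. Book value $43,380.
Year 3: DB = ⌊$43,380 × 200%/8⌋ = $10,845; SL = ⌊$36,480/6⌋ = $6,080 → take DB $10,845. Book value $32,535.
Year 4: DB = ⌊$32,535 × 200%/8⌋ = $8,133; SL = ⌊$25,635/5⌋ = $5,127 → take DB $8,133. Book value $24,402.

$8,133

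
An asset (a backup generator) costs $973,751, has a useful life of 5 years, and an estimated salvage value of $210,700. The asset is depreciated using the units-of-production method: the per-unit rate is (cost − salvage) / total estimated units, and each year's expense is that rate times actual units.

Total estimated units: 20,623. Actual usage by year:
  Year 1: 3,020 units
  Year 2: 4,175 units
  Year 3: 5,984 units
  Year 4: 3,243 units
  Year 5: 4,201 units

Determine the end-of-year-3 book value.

$486,128

Depreciable base = $973,751 − $210,700 = $763,051.
Rate = $763,051 / 20,623 units = $37 per unit.
Year 1: 3,020 × $37 = $111,740. Book value $862,011.
Year 2: 4,175 × $37 = $154,475. Book value $707,536.
Year 3: 5,984 × $37 = $221,408. Book value $486,128.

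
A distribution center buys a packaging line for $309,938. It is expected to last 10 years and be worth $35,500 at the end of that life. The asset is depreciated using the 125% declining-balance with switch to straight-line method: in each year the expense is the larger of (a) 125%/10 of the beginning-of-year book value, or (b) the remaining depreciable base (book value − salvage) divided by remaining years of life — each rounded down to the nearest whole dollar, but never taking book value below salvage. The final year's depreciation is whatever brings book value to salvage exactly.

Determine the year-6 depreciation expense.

Depreciable base = $309,938 − $35,500 = $274,438.
Year 1: DB = ⌊$309,938 × 125%/10⌋ = $38,742; SL = ⌊$274,438/10⌋ = $27,443 → take DB $38,742. Book value $271,196.
Year 2: DB = ⌊$271,196 × 125%/10⌋ = $33,899; SL = ⌊$235,696/9⌋ = $26,188 → take DB $33,899. Book value $237,297.
Year 3: DB = ⌊$237,297 × 125%/10⌋ = $29,662; SL = ⌊$201,797/8⌋ = $25,224 → take DB $29,662. Book value $207,635.
Year 4: DB = ⌊$207,635 × 125%/10⌋ = $25,954; SL = ⌊$172,135/7⌋ = $24,590 → take DB $25,954. Book value $181,681.
Year 5: DB = ⌊$181,681 × 125%/10⌋ = $22,710; SL = ⌊$146,181/6⌋ = $24,363 → take SL $24,363. Book value $157,318.
Year 6: DB = ⌊$157,318 × 125%/10⌋ = $19,664; SL = ⌊$121,818/5⌋ = $24,363 → take SL $24,363. Book value $132,955.

$24,363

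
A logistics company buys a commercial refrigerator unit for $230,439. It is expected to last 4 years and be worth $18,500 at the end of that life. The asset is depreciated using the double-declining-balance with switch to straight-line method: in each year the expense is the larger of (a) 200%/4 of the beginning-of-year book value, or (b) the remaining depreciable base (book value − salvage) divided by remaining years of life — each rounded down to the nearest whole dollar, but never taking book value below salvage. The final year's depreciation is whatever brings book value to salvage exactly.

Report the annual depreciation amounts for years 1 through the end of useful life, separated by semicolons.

$115,219; $57,610; $28,805; $10,305

Depreciable base = $230,439 − $18,500 = $211,939.
Year 1: DB = ⌊$230,439 × 200%/4⌋ = $115,219; SL = ⌊$211,939/4⌋ = $52,984 → take DB $115,219. Book value $115,220.
Year 2: DB = ⌊$115,220 × 200%/4⌋ = $57,610; SL = ⌊$96,720/3⌋ = $32,240 → take DB $57,610. Book value $57,610.
Year 3: DB = ⌊$57,610 × 200%/4⌋ = $28,805; SL = ⌊$39,110/2⌋ = $19,555 → take DB $28,805. Book value $28,805.
Year 4 (final): $28,805 − $18,500 = $10,305. Book value $18,500.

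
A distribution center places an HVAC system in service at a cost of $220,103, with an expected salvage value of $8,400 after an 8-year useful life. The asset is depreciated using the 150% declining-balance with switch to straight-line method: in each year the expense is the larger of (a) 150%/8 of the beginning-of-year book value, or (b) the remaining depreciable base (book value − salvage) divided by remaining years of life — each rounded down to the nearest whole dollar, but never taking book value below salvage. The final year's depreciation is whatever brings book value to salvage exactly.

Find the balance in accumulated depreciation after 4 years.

Depreciable base = $220,103 − $8,400 = $211,703.
Year 1: DB = ⌊$220,103 × 150%/8⌋ = $41,269; SL = ⌊$211,703/8⌋ = $26,462 → take DB $41,269. Book value $178,834.
Year 2: DB = ⌊$178,834 × 150%/8⌋ = $33,531; SL = ⌊$170,434/7⌋ = $24,347 → take DB $33,531. Book value $145,303.
Year 3: DB = ⌊$145,303 × 150%/8⌋ = $27,244; SL = ⌊$136,903/6⌋ = $22,817 → take DB $27,244. Book value $118,059.
Year 4: DB = ⌊$118,059 × 150%/8⌋ = $22,136; SL = ⌊$109,659/5⌋ = $21,931 → take DB $22,136. Book value $95,923.
Accumulated through year 4 = $220,103 − $95,923 = $124,180.

$124,180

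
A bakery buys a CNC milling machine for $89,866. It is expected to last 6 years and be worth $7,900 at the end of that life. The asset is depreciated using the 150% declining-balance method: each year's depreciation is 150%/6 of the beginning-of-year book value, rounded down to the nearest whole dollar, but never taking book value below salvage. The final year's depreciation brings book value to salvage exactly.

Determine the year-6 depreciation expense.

Depreciable base = $89,866 − $7,900 = $81,966.
Year 1: ⌊$89,866 × 150%/6⌋ = $22,466. Book value $67,400.
Year 2: ⌊$67,400 × 150%/6⌋ = $16,850. Book value $50,550.
Year 3: ⌊$50,550 × 150%/6⌋ = $12,637. Book value $37,913.
Year 4: ⌊$37,913 × 150%/6⌋ = $9,478. Book value $28,435.
Year 5: ⌊$28,435 × 150%/6⌋ = $7,108. Book value $21,327.
Year 6 (final): $21,327 − $7,900 = $13,427. Book value $7,900.

$13,427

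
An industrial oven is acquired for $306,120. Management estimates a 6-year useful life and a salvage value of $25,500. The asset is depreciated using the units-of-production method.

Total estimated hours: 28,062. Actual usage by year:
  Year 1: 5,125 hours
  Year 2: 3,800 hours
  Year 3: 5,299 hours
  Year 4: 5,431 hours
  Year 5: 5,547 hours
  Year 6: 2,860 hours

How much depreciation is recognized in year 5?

Depreciable base = $306,120 − $25,500 = $280,620.
Rate = $280,620 / 28,062 hours = $10 per hour.
Year 1: 5,125 × $10 = $51,250. Book value $254,870.
Year 2: 3,800 × $10 = $38,000. Book value $216,870.
Year 3: 5,299 × $10 = $52,990. Book value $163,880.
Year 4: 5,431 × $10 = $54,310. Book value $109,570.
Year 5: 5,547 × $10 = $55,470. Book value $54,100.

$55,470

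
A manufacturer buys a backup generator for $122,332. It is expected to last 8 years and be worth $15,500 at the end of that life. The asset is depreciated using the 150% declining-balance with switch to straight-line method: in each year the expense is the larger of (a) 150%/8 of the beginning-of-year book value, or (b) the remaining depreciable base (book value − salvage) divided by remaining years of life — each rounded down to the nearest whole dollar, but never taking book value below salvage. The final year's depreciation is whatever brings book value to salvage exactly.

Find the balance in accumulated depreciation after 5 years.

Depreciable base = $122,332 − $15,500 = $106,832.
Year 1: DB = ⌊$122,332 × 150%/8⌋ = $22,937; SL = ⌊$106,832/8⌋ = $13,354 → take DB $22,937. Book value $99,395.
Year 2: DB = ⌊$99,395 × 150%/8⌋ = $18,636; SL = ⌊$83,895/7⌋ = $11,985 → take DB $18,636. Book value $80,759.
Year 3: DB = ⌊$80,759 × 150%/8⌋ = $15,142; SL = ⌊$65,259/6⌋ = $10,876 → take DB $15,142. Book value $65,617.
Year 4: DB = ⌊$65,617 × 150%/8⌋ = $12,303; SL = ⌊$50,117/5⌋ = $10,023 → take DB $12,303. Book value $53,314.
Year 5: DB = ⌊$53,314 × 150%/8⌋ = $9,996; SL = ⌊$37,814/4⌋ = $9,453 → take DB $9,996. Book value $43,318.
Accumulated through year 5 = $122,332 − $43,318 = $79,014.

$79,014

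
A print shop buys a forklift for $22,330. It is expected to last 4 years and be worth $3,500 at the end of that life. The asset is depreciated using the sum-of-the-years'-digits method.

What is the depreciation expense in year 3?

$3,766

Depreciable base = $22,330 − $3,500 = $18,830.
Sum of the years' digits = 4+3+2+1 = 10.
Year 1: $18,830 × 4/10 = $7,532. Book value $14,798.
Year 2: $18,830 × 3/10 = $5,649. Book value $9,149.
Year 3: $18,830 × 2/10 = $3,766. Book value $5,383.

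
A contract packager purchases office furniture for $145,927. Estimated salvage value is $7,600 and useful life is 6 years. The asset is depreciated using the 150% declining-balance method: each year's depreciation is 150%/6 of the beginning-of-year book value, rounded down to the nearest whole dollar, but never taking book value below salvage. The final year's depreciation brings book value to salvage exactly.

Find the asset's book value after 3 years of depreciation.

Depreciable base = $145,927 − $7,600 = $138,327.
Year 1: ⌊$145,927 × 150%/6⌋ = $36,481. Book value $109,446.
Year 2: ⌊$109,446 × 150%/6⌋ = $27,361. Book value $82,085.
Year 3: ⌊$82,085 × 150%/6⌋ = $20,521. Book value $61,564.

$61,564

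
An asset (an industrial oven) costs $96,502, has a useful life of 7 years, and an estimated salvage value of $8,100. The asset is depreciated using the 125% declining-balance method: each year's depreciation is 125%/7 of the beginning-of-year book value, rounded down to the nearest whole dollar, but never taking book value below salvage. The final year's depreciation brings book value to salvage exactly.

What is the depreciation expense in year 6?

Depreciable base = $96,502 − $8,100 = $88,402.
Year 1: ⌊$96,502 × 125%/7⌋ = $17,232. Book value $79,270.
Year 2: ⌊$79,270 × 125%/7⌋ = $14,155. Book value $65,115.
Year 3: ⌊$65,115 × 125%/7⌋ = $11,627. Book value $53,488.
Year 4: ⌊$53,488 × 125%/7⌋ = $9,551. Book value $43,937.
Year 5: ⌊$43,937 × 125%/7⌋ = $7,845. Book value $36,092.
Year 6: ⌊$36,092 × 125%/7⌋ = $6,445. Book value $29,647.

$6,445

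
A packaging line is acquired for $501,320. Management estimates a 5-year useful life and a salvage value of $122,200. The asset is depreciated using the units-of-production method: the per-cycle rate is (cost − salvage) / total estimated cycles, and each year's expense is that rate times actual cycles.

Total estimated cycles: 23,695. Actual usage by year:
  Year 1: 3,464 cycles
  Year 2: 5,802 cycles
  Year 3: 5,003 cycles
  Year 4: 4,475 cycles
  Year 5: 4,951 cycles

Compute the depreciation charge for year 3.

$80,048

Depreciable base = $501,320 − $122,200 = $379,120.
Rate = $379,120 / 23,695 cycles = $16 per cycle.
Year 1: 3,464 × $16 = $55,424. Book value $445,896.
Year 2: 5,802 × $16 = $92,832. Book value $353,064.
Year 3: 5,003 × $16 = $80,048. Book value $273,016.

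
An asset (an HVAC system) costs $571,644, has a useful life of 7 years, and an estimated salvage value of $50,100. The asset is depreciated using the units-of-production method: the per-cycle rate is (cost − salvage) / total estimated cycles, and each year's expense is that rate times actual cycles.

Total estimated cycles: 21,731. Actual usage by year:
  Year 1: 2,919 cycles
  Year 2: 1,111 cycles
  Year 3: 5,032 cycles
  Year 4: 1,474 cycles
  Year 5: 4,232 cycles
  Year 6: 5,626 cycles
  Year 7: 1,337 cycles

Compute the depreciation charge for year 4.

$35,376

Depreciable base = $571,644 − $50,100 = $521,544.
Rate = $521,544 / 21,731 cycles = $24 per cycle.
Year 1: 2,919 × $24 = $70,056. Book value $501,588.
Year 2: 1,111 × $24 = $26,664. Book value $474,924.
Year 3: 5,032 × $24 = $120,768. Book value $354,156.
Year 4: 1,474 × $24 = $35,376. Book value $318,780.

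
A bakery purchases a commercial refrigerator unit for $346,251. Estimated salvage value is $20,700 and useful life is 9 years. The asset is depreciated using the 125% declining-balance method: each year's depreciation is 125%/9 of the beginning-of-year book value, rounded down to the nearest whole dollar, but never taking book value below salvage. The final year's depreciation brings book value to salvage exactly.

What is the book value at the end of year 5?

Depreciable base = $346,251 − $20,700 = $325,551.
Year 1: ⌊$346,251 × 125%/9⌋ = $48,090. Book value $298,161.
Year 2: ⌊$298,161 × 125%/9⌋ = $41,411. Book value $256,750.
Year 3: ⌊$256,750 × 125%/9⌋ = $35,659. Book value $221,091.
Year 4: ⌊$221,091 × 125%/9⌋ = $30,707. Book value $190,384.
Year 5: ⌊$190,384 × 125%/9⌋ = $26,442. Book value $163,942.

$163,942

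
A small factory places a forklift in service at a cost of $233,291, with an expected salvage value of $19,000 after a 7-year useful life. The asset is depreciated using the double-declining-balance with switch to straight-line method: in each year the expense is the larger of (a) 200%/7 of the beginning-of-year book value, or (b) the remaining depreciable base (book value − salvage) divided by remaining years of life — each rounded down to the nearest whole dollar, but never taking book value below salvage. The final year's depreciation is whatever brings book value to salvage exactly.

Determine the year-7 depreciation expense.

Depreciable base = $233,291 − $19,000 = $214,291.
Year 1: DB = ⌊$233,291 × 200%/7⌋ = $66,654; SL = ⌊$214,291/7⌋ = $30,613 → take DB $66,654. Book value $166,637.
Year 2: DB = ⌊$166,637 × 200%/7⌋ = $47,610; SL = ⌊$147,637/6⌋ = $24,606 → take DB $47,610. Book value $119,027.
Year 3: DB = ⌊$119,027 × 200%/7⌋ = $34,007; SL = ⌊$100,027/5⌋ = $20,005 → take DB $34,007. Book value $85,020.
Year 4: DB = ⌊$85,020 × 200%/7⌋ = $24,291; SL = ⌊$66,020/4⌋ = $16,505 → take DB $24,291. Book value $60,729.
Year 5: DB = ⌊$60,729 × 200%/7⌋ = $17,351; SL = ⌊$41,729/3⌋ = $13,909 → take DB $17,351. Book value $43,378.
Year 6: DB = ⌊$43,378 × 200%/7⌋ = $12,393; SL = ⌊$24,378/2⌋ = $12,189 → take DB $12,393. Book value $30,985.
Year 7 (final): $30,985 − $19,000 = $11,985. Book value $19,000.

$11,985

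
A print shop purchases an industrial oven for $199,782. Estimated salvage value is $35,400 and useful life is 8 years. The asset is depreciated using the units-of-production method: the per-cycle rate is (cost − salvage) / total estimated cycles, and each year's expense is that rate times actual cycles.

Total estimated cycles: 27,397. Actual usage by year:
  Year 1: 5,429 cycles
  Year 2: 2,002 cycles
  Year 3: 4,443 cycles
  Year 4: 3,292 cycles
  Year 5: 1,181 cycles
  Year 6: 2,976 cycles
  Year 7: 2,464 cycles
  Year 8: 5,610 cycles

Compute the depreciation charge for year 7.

Depreciable base = $199,782 − $35,400 = $164,382.
Rate = $164,382 / 27,397 cycles = $6 per cycle.
Year 1: 5,429 × $6 = $32,574. Book value $167,208.
Year 2: 2,002 × $6 = $12,012. Book value $155,196.
Year 3: 4,443 × $6 = $26,658. Book value $128,538.
Year 4: 3,292 × $6 = $19,752. Book value $108,786.
Year 5: 1,181 × $6 = $7,086. Book value $101,700.
Year 6: 2,976 × $6 = $17,856. Book value $83,844.
Year 7: 2,464 × $6 = $14,784. Book value $69,060.

$14,784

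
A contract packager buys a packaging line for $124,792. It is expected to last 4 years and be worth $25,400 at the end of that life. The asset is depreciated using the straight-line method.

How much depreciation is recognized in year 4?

$24,848

Depreciable base = $124,792 − $25,400 = $99,392.
Annual expense = $99,392 / 4 = $24,848.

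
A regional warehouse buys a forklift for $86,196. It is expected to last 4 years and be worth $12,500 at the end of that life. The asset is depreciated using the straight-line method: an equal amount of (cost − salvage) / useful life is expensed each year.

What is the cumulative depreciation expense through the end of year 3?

Depreciable base = $86,196 − $12,500 = $73,696.
Annual expense = $73,696 / 4 = $18,424.
End of year 1: book value $67,772.
End of year 2: book value $49,348.
End of year 3: book value $30,924.
Accumulated through year 3 = $86,196 − $30,924 = $55,272.

$55,272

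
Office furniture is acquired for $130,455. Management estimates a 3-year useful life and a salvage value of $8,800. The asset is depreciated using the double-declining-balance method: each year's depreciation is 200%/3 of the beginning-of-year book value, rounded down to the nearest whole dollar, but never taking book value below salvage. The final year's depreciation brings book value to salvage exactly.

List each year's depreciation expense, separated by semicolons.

Depreciable base = $130,455 − $8,800 = $121,655.
Year 1: ⌊$130,455 × 200%/3⌋ = $86,970. Book value $43,485.
Year 2: ⌊$43,485 × 200%/3⌋ = $28,990. Book value $14,495.
Year 3 (final): $14,495 − $8,800 = $5,695. Book value $8,800.

$86,970; $28,990; $5,695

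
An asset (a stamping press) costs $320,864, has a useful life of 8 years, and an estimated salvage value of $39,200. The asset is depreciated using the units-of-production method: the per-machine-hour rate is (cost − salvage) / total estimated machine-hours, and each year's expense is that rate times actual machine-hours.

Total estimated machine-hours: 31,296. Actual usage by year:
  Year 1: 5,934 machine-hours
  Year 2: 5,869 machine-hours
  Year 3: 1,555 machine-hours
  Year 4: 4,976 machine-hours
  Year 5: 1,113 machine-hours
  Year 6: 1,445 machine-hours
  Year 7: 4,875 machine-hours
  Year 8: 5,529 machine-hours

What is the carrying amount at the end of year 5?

Depreciable base = $320,864 − $39,200 = $281,664.
Rate = $281,664 / 31,296 machine-hours = $9 per machine-hour.
Year 1: 5,934 × $9 = $53,406. Book value $267,458.
Year 2: 5,869 × $9 = $52,821. Book value $214,637.
Year 3: 1,555 × $9 = $13,995. Book value $200,642.
Year 4: 4,976 × $9 = $44,784. Book value $155,858.
Year 5: 1,113 × $9 = $10,017. Book value $145,841.

$145,841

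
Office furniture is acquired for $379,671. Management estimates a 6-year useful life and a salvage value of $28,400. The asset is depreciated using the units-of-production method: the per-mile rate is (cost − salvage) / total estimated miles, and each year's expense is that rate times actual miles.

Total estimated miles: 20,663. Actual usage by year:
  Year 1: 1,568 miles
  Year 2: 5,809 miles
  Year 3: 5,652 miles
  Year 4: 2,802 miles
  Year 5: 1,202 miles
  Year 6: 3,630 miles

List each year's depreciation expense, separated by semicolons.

$26,656; $98,753; $96,084; $47,634; $20,434; $61,710

Depreciable base = $379,671 − $28,400 = $351,271.
Rate = $351,271 / 20,663 miles = $17 per mile.
Year 1: 1,568 × $17 = $26,656. Book value $353,015.
Year 2: 5,809 × $17 = $98,753. Book value $254,262.
Year 3: 5,652 × $17 = $96,084. Book value $158,178.
Year 4: 2,802 × $17 = $47,634. Book value $110,544.
Year 5: 1,202 × $17 = $20,434. Book value $90,110.
Year 6: 3,630 × $17 = $61,710. Book value $28,400.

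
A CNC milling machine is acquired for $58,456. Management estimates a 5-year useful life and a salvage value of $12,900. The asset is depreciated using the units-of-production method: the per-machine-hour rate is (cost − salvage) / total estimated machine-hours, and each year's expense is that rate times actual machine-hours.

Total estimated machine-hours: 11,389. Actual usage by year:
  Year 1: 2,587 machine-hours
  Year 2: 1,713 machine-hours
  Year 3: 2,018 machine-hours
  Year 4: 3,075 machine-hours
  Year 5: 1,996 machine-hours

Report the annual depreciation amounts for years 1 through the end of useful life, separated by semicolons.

Depreciable base = $58,456 − $12,900 = $45,556.
Rate = $45,556 / 11,389 machine-hours = $4 per machine-hour.
Year 1: 2,587 × $4 = $10,348. Book value $48,108.
Year 2: 1,713 × $4 = $6,852. Book value $41,256.
Year 3: 2,018 × $4 = $8,072. Book value $33,184.
Year 4: 3,075 × $4 = $12,300. Book value $20,884.
Year 5: 1,996 × $4 = $7,984. Book value $12,900.

$10,348; $6,852; $8,072; $12,300; $7,984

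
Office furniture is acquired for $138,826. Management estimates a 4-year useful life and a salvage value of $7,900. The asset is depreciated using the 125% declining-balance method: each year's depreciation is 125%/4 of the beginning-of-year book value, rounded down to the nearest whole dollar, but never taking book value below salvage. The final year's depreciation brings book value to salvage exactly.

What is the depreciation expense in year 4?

Depreciable base = $138,826 − $7,900 = $130,926.
Year 1: ⌊$138,826 × 125%/4⌋ = $43,383. Book value $95,443.
Year 2: ⌊$95,443 × 125%/4⌋ = $29,825. Book value $65,618.
Year 3: ⌊$65,618 × 125%/4⌋ = $20,505. Book value $45,113.
Year 4 (final): $45,113 − $7,900 = $37,213. Book value $7,900.

$37,213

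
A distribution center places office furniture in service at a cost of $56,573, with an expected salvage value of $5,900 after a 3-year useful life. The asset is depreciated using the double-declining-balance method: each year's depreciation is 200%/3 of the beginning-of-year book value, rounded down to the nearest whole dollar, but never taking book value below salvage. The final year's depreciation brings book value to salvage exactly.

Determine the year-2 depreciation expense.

Depreciable base = $56,573 − $5,900 = $50,673.
Year 1: ⌊$56,573 × 200%/3⌋ = $37,715. Book value $18,858.
Year 2: ⌊$18,858 × 200%/3⌋ = $12,572. Book value $6,286.

$12,572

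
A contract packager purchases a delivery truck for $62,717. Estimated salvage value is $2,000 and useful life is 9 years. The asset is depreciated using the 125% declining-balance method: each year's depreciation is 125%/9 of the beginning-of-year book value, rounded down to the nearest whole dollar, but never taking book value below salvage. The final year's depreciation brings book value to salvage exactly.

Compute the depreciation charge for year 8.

$3,058

Depreciable base = $62,717 − $2,000 = $60,717.
Year 1: ⌊$62,717 × 125%/9⌋ = $8,710. Book value $54,007.
Year 2: ⌊$54,007 × 125%/9⌋ = $7,500. Book value $46,507.
Year 3: ⌊$46,507 × 125%/9⌋ = $6,459. Book value $40,048.
Year 4: ⌊$40,048 × 125%/9⌋ = $5,562. Book value $34,486.
Year 5: ⌊$34,486 × 125%/9⌋ = $4,789. Book value $29,697.
Year 6: ⌊$29,697 × 125%/9⌋ = $4,124. Book value $25,573.
Year 7: ⌊$25,573 × 125%/9⌋ = $3,551. Book value $22,022.
Year 8: ⌊$22,022 × 125%/9⌋ = $3,058. Book value $18,964.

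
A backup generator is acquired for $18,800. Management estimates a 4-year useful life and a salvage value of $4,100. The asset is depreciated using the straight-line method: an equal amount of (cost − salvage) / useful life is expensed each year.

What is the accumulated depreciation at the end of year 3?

$11,025

Depreciable base = $18,800 − $4,100 = $14,700.
Annual expense = $14,700 / 4 = $3,675.
End of year 1: book value $15,125.
End of year 2: book value $11,450.
End of year 3: book value $7,775.
Accumulated through year 3 = $18,800 − $7,775 = $11,025.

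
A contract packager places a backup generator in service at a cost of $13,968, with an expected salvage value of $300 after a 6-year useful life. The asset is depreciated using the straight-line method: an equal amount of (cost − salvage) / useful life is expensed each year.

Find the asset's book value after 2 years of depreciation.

$9,412

Depreciable base = $13,968 − $300 = $13,668.
Annual expense = $13,668 / 6 = $2,278.
End of year 1: book value $11,690.
End of year 2: book value $9,412.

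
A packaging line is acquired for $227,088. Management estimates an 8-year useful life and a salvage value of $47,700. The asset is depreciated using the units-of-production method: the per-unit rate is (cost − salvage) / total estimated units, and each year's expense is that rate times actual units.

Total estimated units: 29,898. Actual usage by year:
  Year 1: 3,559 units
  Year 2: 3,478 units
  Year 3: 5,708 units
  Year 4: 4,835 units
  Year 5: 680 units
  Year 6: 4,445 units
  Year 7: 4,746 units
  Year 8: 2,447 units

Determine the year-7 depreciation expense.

Depreciable base = $227,088 − $47,700 = $179,388.
Rate = $179,388 / 29,898 units = $6 per unit.
Year 1: 3,559 × $6 = $21,354. Book value $205,734.
Year 2: 3,478 × $6 = $20,868. Book value $184,866.
Year 3: 5,708 × $6 = $34,248. Book value $150,618.
Year 4: 4,835 × $6 = $29,010. Book value $121,608.
Year 5: 680 × $6 = $4,080. Book value $117,528.
Year 6: 4,445 × $6 = $26,670. Book value $90,858.
Year 7: 4,746 × $6 = $28,476. Book value $62,382.

$28,476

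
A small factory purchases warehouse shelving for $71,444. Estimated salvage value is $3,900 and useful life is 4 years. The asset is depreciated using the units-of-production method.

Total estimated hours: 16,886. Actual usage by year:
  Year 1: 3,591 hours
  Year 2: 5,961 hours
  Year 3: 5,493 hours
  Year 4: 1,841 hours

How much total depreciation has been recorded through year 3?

$60,180

Depreciable base = $71,444 − $3,900 = $67,544.
Rate = $67,544 / 16,886 hours = $4 per hour.
Year 1: 3,591 × $4 = $14,364. Book value $57,080.
Year 2: 5,961 × $4 = $23,844. Book value $33,236.
Year 3: 5,493 × $4 = $21,972. Book value $11,264.
Accumulated through year 3 = $71,444 − $11,264 = $60,180.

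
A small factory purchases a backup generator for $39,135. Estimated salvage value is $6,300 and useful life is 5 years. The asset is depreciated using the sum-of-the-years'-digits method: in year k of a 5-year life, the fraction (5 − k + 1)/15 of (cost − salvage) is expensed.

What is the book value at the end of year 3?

Depreciable base = $39,135 − $6,300 = $32,835.
Sum of the years' digits = 5+4+3+2+1 = 15.
Year 1: $32,835 × 5/15 = $10,945. Book value $28,190.
Year 2: $32,835 × 4/15 = $8,756. Book value $19,434.
Year 3: $32,835 × 3/15 = $6,567. Book value $12,867.

$12,867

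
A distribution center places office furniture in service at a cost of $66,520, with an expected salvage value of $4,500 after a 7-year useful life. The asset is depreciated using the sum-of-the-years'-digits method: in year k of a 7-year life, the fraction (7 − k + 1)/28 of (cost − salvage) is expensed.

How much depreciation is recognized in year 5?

Depreciable base = $66,520 − $4,500 = $62,020.
Sum of the years' digits = 7+6+5+4+3+2+1 = 28.
Year 1: $62,020 × 7/28 = $15,505. Book value $51,015.
Year 2: $62,020 × 6/28 = $13,290. Book value $37,725.
Year 3: $62,020 × 5/28 = $11,075. Book value $26,650.
Year 4: $62,020 × 4/28 = $8,860. Book value $17,790.
Year 5: $62,020 × 3/28 = $6,645. Book value $11,145.

$6,645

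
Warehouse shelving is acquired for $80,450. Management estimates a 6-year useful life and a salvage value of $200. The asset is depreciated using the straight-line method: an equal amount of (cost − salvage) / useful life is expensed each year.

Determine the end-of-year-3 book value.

$40,325

Depreciable base = $80,450 − $200 = $80,250.
Annual expense = $80,250 / 6 = $13,375.
End of year 1: book value $67,075.
End of year 2: book value $53,700.
End of year 3: book value $40,325.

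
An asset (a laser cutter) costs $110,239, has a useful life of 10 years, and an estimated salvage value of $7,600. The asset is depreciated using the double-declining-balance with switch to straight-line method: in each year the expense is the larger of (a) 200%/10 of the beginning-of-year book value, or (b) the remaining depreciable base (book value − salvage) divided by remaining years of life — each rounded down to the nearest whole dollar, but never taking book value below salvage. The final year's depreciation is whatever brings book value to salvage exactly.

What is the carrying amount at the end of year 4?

Depreciable base = $110,239 − $7,600 = $102,639.
Year 1: DB = ⌊$110,239 × 200%/10⌋ = $22,047; SL = ⌊$102,639/10⌋ = $10,263 → take DB $22,047. Book value $88,192.
Year 2: DB = ⌊$88,192 × 200%/10⌋ = $17,638; SL = ⌊$80,592/9⌋ = $8,954 → take DB $17,638. Book value $70,554.
Year 3: DB = ⌊$70,554 × 200%/10⌋ = $14,110; SL = ⌊$62,954/8⌋ = $7,869 → take DB $14,110. Book value $56,444.
Year 4: DB = ⌊$56,444 × 200%/10⌋ = $11,288; SL = ⌊$48,844/7⌋ = $6,977 → take DB $11,288. Book value $45,156.

$45,156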